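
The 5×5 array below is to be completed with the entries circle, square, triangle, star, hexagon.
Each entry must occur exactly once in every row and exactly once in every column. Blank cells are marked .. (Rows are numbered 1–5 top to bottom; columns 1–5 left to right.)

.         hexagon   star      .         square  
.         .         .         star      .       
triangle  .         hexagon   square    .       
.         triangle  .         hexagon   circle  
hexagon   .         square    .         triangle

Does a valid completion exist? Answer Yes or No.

No

Row 4, column 3: row 4 together with column 3 already contain {circle, square, triangle, star, hexagon} — every symbol — so nothing can go there. The grid has no valid completion.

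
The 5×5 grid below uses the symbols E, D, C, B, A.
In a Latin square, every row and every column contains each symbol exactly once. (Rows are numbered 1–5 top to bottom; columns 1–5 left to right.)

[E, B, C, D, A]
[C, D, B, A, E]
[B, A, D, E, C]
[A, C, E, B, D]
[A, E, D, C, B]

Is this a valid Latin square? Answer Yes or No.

Every row is a permutation, but column 1 contains A twice (at rows 4 and 5).

No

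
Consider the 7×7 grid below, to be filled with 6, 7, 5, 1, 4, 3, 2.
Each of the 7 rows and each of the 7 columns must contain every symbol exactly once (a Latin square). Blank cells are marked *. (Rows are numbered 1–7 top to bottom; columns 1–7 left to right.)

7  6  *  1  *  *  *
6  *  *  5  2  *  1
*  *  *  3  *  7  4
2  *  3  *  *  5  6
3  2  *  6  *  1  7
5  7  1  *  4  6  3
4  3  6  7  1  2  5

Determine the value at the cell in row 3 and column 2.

5

Row 1, column 7: row 1 has {6, 7, 1} and column 7 has {6, 7, 5, 1, 4, 3}, leaving only 2.
Row 2, column 2: row 2 has {6, 5, 1, 2} and column 2 has {6, 7, 3, 2}, leaving only 4.
Row 2, column 3: row 2 has {6, 5, 1, 4, 2} and column 3 has {6, 1, 3}, leaving only 7.
Row 2, column 6: row 2 has {6, 7, 5, 1, 4, 2} and column 6 has {6, 7, 5, 1, 2}, leaving only 3.
Row 1, column 6: row 1 has {6, 7, 1, 2} and column 6 has {6, 7, 5, 1, 3, 2}, leaving only 4.
Row 1, column 3: row 1 has {6, 7, 1, 4, 2} and column 3 has {6, 7, 1, 3}, leaving only 5.
Row 1, column 5: row 1 has {6, 7, 5, 1, 4, 2} and column 5 has {1, 4, 2}, leaving only 3.
Row 3, column 1: row 3 has {7, 4, 3} and column 1 has {6, 7, 5, 4, 3, 2}, leaving only 1.
Row 3 already has {7, 1, 4, 3} and column 2 already has {6, 7, 4, 3, 2}, so row 3, column 2 must be 5.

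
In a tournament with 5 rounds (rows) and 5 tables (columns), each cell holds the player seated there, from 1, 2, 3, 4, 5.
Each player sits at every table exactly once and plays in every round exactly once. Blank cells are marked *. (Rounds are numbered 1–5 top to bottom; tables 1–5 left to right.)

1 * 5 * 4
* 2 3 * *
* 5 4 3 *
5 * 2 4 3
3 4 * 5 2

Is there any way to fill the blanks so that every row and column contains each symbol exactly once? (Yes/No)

Yes

No round or table among the givens repeats a symbol, and propagating forced cells runs into no contradiction.
One valid completion exists (for instance, 1 3 5 2 4 / 4 2 3 1 5 / 2 5 4 3 1 / 5 1 2 4 3 / 3 4 1 5 2).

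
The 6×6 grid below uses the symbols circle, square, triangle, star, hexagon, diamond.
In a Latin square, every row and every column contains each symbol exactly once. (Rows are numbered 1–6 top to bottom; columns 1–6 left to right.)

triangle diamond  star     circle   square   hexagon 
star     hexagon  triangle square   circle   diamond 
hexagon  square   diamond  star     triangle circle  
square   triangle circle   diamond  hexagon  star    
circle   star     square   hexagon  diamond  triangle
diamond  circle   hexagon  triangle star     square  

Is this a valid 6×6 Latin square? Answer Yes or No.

Yes

Each row is a permutation of the 6 symbols, and so is each column.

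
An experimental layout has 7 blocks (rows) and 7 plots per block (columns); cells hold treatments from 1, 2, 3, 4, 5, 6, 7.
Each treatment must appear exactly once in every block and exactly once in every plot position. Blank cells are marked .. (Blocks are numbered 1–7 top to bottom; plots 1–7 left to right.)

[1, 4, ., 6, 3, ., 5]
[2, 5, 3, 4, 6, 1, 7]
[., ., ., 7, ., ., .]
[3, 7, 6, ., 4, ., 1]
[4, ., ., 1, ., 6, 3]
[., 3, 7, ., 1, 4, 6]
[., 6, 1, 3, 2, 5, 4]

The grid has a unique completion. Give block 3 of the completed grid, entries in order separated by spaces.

Block 3, plot 5: block 3 has {7} and plot 5 has {1, 2, 3, 4, 6}, leaving only 5.
Block 3, plot 1: block 3 has {5, 7} and plot 1 has {1, 2, 3, 4}, leaving only 6.
Block 3, plot 7: block 3 has {5, 6, 7} and plot 7 has {1, 3, 4, 5, 6, 7}, leaving only 2.
Block 3, plot 2: block 3 has {2, 5, 6, 7} and plot 2 has {3, 4, 5, 6, 7}, leaving only 1.
Block 3, plot 3: block 3 has {1, 2, 5, 6, 7} and plot 3 has {1, 3, 6, 7}, leaving only 4.
Block 3, plot 6: block 3 has {1, 2, 4, 5, 6, 7} and plot 6 has {1, 4, 5, 6}, leaving only 3.
So block 3 reads: 6 1 4 7 5 3 2.

6 1 4 7 5 3 2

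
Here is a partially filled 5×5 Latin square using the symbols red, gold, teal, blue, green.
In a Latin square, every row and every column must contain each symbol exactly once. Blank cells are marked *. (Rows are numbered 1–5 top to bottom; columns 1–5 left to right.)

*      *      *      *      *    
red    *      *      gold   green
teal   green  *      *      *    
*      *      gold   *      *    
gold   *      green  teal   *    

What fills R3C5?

Row 3, column 5 is narrowed to {red, gold, blue}.
If it were red, then row 3, column 4 would be left with no valid symbol.
If it were blue, then row 3, column 4 would be left with no valid symbol.
So row 3, column 5 must be gold.

gold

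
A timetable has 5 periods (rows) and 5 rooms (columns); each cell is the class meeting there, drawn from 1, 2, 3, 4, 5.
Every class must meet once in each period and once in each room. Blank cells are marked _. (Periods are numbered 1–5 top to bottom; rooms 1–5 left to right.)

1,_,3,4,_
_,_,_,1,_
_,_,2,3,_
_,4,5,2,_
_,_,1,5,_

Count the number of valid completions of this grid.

3

Period 1, room 2: eliminating its period and room leaves {2, 5}.
Period 1, room 5: eliminating its period and room leaves {2, 5}.
Period 2, room 1: eliminating its period and room leaves {2, 3, 4, 5}.
Period 2, room 2: eliminating its period and room leaves {2, 3, 5}.
Period 2, room 3: eliminating its period and room leaves {4}.
Period 2, room 5: eliminating its period and room leaves {2, 3, 4, 5}.
Period 3, room 1: eliminating its period and room leaves {4, 5}.
Period 3, room 2: eliminating its period and room leaves {1, 5}.
Period 3, room 5: eliminating its period and room leaves {1, 4, 5}.
Period 4, room 1: eliminating its period and room leaves {3}.
Period 4, room 5: eliminating its period and room leaves {1, 3}.
Period 5, room 1: eliminating its period and room leaves {2, 3, 4}.
Period 5, room 2: eliminating its period and room leaves {2, 3}.
Period 5, room 5: eliminating its period and room leaves {2, 3, 4}.
Enumerating the assignments across these blanks that avoid any period or room repeat gives 3 completions.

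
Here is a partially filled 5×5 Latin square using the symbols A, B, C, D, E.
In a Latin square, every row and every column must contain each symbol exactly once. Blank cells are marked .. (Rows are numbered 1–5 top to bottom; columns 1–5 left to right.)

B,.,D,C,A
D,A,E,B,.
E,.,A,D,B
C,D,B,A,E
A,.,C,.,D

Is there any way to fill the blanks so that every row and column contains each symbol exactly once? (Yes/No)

No row or column among the givens repeats a symbol, and propagating forced cells runs into no contradiction.
One valid completion exists (for instance, B E D C A / D A E B C / E C A D B / C D B A E / A B C E D).

Yes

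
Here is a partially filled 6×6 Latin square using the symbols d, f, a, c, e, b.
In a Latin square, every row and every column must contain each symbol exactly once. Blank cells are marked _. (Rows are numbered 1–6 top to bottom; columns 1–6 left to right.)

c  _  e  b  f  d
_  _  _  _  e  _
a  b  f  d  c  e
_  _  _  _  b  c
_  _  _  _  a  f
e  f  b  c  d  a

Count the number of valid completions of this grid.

Row 1, column 2: eliminating its row and column leaves {a}.
Row 2, column 1: eliminating its row and column leaves {d, f, b}.
Row 2, column 2: eliminating its row and column leaves {d, a, c}.
Row 2, column 3: eliminating its row and column leaves {d, a, c}.
Row 2, column 4: eliminating its row and column leaves {f, a}.
Row 2, column 6: eliminating its row and column leaves {b}.
Row 4, column 1: eliminating its row and column leaves {d, f}.
Row 4, column 2: eliminating its row and column leaves {d, a, e}.
Row 4, column 3: eliminating its row and column leaves {d, a}.
Row 4, column 4: eliminating its row and column leaves {f, a, e}.
Row 5, column 1: eliminating its row and column leaves {d, b}.
Row 5, column 2: eliminating its row and column leaves {d, c, e}.
Row 5, column 3: eliminating its row and column leaves {d, c}.
Row 5, column 4: eliminating its row and column leaves {e}.
Enumerating the assignments across these blanks that avoid any row or column repeat gives 3 completions.

3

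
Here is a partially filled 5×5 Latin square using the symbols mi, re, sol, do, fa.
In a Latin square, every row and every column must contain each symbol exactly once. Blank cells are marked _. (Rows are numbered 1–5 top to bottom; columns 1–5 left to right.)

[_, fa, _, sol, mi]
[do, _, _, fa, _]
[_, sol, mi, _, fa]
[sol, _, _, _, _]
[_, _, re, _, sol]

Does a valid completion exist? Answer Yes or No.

Row 1, column 1: row 1 has {mi, sol, fa} and column 1 has {sol, do}, so it must be re.
Now row 3, column 1: row 3 together with column 1 already contain {mi, re, sol, do, fa} — every symbol — so nothing can go there. The grid has no valid completion.

No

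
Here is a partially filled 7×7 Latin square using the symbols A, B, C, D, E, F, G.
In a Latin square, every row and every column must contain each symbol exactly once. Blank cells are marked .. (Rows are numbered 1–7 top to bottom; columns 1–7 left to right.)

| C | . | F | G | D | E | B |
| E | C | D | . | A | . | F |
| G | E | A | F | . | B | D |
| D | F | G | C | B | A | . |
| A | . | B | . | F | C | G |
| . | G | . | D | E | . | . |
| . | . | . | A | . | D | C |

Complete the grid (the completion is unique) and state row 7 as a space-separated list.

Row 7, column 2: row 7 has {A, C, D} and column 2 has {C, E, F, G}, leaving only B.
Row 7, column 1: row 7 has {A, B, C, D} and column 1 has {A, C, D, E, G}, leaving only F.
Row 7, column 3: row 7 has {A, B, C, D, F} and column 3 has {A, B, D, F, G}, leaving only E.
Row 7, column 5: row 7 has {A, B, C, D, E, F} and column 5 has {A, B, D, E, F}, leaving only G.
So row 7 reads: F B E A G D C.

F B E A G D C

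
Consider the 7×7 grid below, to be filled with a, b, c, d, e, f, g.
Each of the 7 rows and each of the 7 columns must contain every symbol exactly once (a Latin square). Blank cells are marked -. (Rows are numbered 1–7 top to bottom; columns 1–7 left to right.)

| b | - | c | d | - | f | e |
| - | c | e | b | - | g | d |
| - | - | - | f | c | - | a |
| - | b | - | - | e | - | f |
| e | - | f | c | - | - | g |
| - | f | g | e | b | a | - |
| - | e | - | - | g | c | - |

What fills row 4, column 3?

Row 1, column 5: row 1 has {b, c, d, e, f} and column 5 has {b, c, e, g}, leaving only a.
Row 1, column 2: row 1 has {a, b, c, d, e, f} and column 2 has {b, c, e, f}, leaving only g.
Row 2, column 5: row 2 has {b, c, d, e, g} and column 5 has {a, b, c, e, g}, leaving only f.
Row 2, column 1: row 2 has {b, c, d, e, f, g} and column 1 has {b, e}, leaving only a.
Row 3, column 2: row 3 has {a, c, f} and column 2 has {b, c, e, f, g}, leaving only d.
Row 3, column 1: row 3 has {a, c, d, f} and column 1 has {a, b, e}, leaving only g.
Row 3, column 3: row 3 has {a, c, d, f, g} and column 3 has {c, e, f, g}, leaving only b.
Row 3, column 6: row 3 has {a, b, c, d, f, g} and column 6 has {a, c, f, g}, leaving only e.
Row 4, column 6: row 4 has {b, e, f} and column 6 has {a, c, e, f, g}, leaving only d.
Row 4 already has {b, d, e, f} and column 3 already has {b, c, e, f, g}, so row 4, column 3 must be a.

a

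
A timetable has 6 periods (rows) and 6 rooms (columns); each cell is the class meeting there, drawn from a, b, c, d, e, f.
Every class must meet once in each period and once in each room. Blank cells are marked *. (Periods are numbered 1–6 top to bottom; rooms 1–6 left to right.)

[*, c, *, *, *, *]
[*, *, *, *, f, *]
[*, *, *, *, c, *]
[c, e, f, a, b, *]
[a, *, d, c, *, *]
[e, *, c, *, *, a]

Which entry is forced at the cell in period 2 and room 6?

c

Period 4, room 6: period 4 has {a, b, c, e, f} and room 6 has {a}, leaving only d.
Period 5, room 5: period 5 has {a, c, d} and room 5 has {b, c, f}, leaving only e.
Period 6, room 5: period 6 has {a, c, e} and room 5 has {b, c, e, f}, leaving only d.
Period 1, room 5: period 1 has {c} and room 5 has {b, c, d, e, f}, leaving only a.
Period 2, room 6 is narrowed to {b, c, e}.
If it were b, then period 2, room 4 would be left with no valid symbol.
If it were e, propagating the remaining blanks reaches a contradiction.
So period 2, room 6 must be c.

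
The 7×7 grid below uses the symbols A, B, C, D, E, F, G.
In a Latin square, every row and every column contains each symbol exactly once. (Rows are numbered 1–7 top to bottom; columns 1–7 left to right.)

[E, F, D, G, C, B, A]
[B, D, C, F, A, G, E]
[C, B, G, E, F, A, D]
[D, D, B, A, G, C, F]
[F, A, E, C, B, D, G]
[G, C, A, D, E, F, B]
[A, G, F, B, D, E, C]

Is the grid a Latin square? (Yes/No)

No

Column 2 contains D twice (at rows 2 and 4), so it is not a permutation.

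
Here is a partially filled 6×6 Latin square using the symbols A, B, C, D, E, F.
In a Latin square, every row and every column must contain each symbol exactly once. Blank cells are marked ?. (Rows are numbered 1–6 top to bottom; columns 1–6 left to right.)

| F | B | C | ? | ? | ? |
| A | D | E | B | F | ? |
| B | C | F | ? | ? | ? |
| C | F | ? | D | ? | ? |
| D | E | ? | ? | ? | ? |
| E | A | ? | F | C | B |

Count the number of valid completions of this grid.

Row 1, column 4: eliminating its row and column leaves {A, E}.
Row 1, column 5: eliminating its row and column leaves {A, D, E}.
Row 1, column 6: eliminating its row and column leaves {A, D, E}.
Row 2, column 6: eliminating its row and column leaves {C}.
Row 3, column 4: eliminating its row and column leaves {A, E}.
Row 3, column 5: eliminating its row and column leaves {A, D, E}.
Row 3, column 6: eliminating its row and column leaves {A, D, E}.
Row 4, column 3: eliminating its row and column leaves {A, B}.
Row 4, column 5: eliminating its row and column leaves {A, B, E}.
Row 4, column 6: eliminating its row and column leaves {A, E}.
Row 5, column 3: eliminating its row and column leaves {A, B}.
Row 5, column 4: eliminating its row and column leaves {A, C}.
Row 5, column 5: eliminating its row and column leaves {A, B}.
Row 5, column 6: eliminating its row and column leaves {A, C, F}.
Row 6, column 3: eliminating its row and column leaves {D}.
Enumerating the assignments across these blanks that avoid any row or column repeat gives 6 completions.

6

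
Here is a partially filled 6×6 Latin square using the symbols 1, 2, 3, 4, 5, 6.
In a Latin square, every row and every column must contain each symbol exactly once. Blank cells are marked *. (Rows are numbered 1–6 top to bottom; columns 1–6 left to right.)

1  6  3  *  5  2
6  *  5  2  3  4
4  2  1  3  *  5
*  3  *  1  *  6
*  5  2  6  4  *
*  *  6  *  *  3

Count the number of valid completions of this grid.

Row 1, column 4: eliminating its row and column leaves {4}.
Row 2, column 2: eliminating its row and column leaves {1}.
Row 3, column 5: eliminating its row and column leaves {6}.
Row 4, column 1: eliminating its row and column leaves {2, 5}.
Row 4, column 3: eliminating its row and column leaves {4}.
Row 4, column 5: eliminating its row and column leaves {2}.
Row 5, column 1: eliminating its row and column leaves {3}.
Row 5, column 6: eliminating its row and column leaves {1}.
Row 6, column 1: eliminating its row and column leaves {2, 5}.
Row 6, column 2: eliminating its row and column leaves {1, 4}.
Row 6, column 4: eliminating its row and column leaves {4, 5}.
Row 6, column 5: eliminating its row and column leaves {1, 2}.
Only one assignment across all blanks avoids any row or column repeat, giving 1 completion.

1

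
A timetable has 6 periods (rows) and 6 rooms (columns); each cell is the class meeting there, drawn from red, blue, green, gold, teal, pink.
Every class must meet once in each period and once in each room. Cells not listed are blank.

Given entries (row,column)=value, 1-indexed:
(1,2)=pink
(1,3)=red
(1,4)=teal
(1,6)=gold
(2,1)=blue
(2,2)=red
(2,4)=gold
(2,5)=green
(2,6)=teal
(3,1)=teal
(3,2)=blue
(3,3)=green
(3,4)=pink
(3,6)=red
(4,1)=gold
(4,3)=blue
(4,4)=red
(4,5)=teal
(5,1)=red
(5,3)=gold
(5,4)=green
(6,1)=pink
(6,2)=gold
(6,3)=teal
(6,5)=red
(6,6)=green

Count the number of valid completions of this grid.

1

Period 1, room 1: eliminating its period and room leaves {green}.
Period 1, room 5: eliminating its period and room leaves {blue}.
Period 2, room 3: eliminating its period and room leaves {pink}.
Period 3, room 5: eliminating its period and room leaves {gold}.
Period 4, room 2: eliminating its period and room leaves {green}.
Period 4, room 6: eliminating its period and room leaves {pink}.
Period 5, room 2: eliminating its period and room leaves {teal}.
Period 5, room 5: eliminating its period and room leaves {blue, pink}.
Period 5, room 6: eliminating its period and room leaves {blue, pink}.
Period 6, room 4: eliminating its period and room leaves {blue}.
Only one assignment across all blanks avoids any period or room repeat, giving 1 completion.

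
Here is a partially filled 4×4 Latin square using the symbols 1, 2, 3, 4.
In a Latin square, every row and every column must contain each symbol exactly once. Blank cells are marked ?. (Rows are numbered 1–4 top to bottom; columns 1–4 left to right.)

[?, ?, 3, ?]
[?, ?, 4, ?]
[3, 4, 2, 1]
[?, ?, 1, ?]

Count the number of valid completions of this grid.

4

Row 1, column 1: eliminating its row and column leaves {1, 2, 4}.
Row 1, column 2: eliminating its row and column leaves {1, 2}.
Row 1, column 4: eliminating its row and column leaves {2, 4}.
Row 2, column 1: eliminating its row and column leaves {1, 2}.
Row 2, column 2: eliminating its row and column leaves {1, 2, 3}.
Row 2, column 4: eliminating its row and column leaves {2, 3}.
Row 4, column 1: eliminating its row and column leaves {2, 4}.
Row 4, column 2: eliminating its row and column leaves {2, 3}.
Row 4, column 4: eliminating its row and column leaves {2, 3, 4}.
Enumerating the assignments across these blanks that avoid any row or column repeat gives 4 completions.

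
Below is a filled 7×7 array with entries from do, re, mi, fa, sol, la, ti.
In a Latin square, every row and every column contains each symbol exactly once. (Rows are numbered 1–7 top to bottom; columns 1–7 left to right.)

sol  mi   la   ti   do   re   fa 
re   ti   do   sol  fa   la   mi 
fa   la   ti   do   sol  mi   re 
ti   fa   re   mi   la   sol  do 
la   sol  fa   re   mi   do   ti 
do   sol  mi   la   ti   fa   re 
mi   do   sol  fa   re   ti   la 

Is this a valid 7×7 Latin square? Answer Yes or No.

No

Every row is a permutation, but column 7 contains re twice (at rows 3 and 6).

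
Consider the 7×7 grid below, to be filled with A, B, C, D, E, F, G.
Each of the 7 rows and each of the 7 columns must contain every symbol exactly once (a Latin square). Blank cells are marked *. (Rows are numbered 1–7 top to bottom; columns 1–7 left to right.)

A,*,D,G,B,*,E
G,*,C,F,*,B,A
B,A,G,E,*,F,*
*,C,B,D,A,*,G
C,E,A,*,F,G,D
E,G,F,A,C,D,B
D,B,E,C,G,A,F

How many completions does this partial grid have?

Row 1, column 2: eliminating its row and column leaves {F}.
Row 1, column 6: eliminating its row and column leaves {C}.
Row 2, column 2: eliminating its row and column leaves {D}.
Row 2, column 5: eliminating its row and column leaves {D, E}.
Row 3, column 5: eliminating its row and column leaves {D}.
Row 3, column 7: eliminating its row and column leaves {C}.
Row 4, column 1: eliminating its row and column leaves {F}.
Row 4, column 6: eliminating its row and column leaves {E}.
Row 5, column 4: eliminating its row and column leaves {B}.
Only one assignment across all blanks avoids any row or column repeat, giving 1 completion.

1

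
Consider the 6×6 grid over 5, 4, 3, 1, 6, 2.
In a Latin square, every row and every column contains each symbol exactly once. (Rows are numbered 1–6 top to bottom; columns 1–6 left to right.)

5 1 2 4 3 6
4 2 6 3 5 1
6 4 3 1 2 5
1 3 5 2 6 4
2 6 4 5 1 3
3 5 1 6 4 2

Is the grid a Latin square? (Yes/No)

Each row is a permutation of the 6 symbols, and so is each column.

Yes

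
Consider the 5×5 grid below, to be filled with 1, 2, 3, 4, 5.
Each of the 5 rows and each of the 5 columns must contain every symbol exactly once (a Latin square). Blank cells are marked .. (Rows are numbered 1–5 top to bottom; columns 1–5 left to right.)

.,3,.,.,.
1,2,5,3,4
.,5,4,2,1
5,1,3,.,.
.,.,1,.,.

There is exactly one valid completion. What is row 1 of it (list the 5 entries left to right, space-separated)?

4 3 2 1 5

Row 1, column 3: row 1 has {3} and column 3 has {1, 3, 4, 5}, leaving only 2.
Row 1, column 1: row 1 has {2, 3} and column 1 has {1, 5}, leaving only 4.
Row 1, column 5: row 1 has {2, 3, 4} and column 5 has {1, 4}, leaving only 5.
Row 1, column 4: row 1 has {2, 3, 4, 5} and column 4 has {2, 3}, leaving only 1.
So row 1 reads: 4 3 2 1 5.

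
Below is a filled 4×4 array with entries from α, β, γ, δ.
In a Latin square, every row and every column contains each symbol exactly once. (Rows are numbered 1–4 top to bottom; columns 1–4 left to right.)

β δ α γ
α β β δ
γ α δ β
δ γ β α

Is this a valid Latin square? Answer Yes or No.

No

Row 2 contains β twice (at columns 2 and 3), so it is not a permutation.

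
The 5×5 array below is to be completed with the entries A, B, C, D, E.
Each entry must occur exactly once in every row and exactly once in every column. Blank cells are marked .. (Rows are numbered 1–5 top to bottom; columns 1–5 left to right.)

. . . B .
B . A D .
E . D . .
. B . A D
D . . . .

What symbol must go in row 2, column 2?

Row 3, column 4: row 3 has {D, E} and column 4 has {A, B, D}, leaving only C.
Row 3, column 2: row 3 has {C, D, E} and column 2 has {B}, leaving only A.
Row 3, column 5: row 3 has {A, C, D, E} and column 5 has {D}, leaving only B.
Row 4, column 1: row 4 has {A, B, D} and column 1 has {B, D, E}, leaving only C.
Row 1, column 1: row 1 has {B} and column 1 has {B, C, D, E}, leaving only A.
Row 4, column 3: row 4 has {A, B, C, D} and column 3 has {A, D}, leaving only E.
Row 1, column 3: row 1 has {A, B} and column 3 has {A, D, E}, leaving only C.
Row 1, column 5: row 1 has {A, B, C} and column 5 has {B, D}, leaving only E.
Row 1, column 2: row 1 has {A, B, C, E} and column 2 has {A, B}, leaving only D.
Row 2, column 5: row 2 has {A, B, D} and column 5 has {B, D, E}, leaving only C.
Row 2 already has {A, B, C, D} and column 2 already has {A, B, D}, so row 2, column 2 must be E.

E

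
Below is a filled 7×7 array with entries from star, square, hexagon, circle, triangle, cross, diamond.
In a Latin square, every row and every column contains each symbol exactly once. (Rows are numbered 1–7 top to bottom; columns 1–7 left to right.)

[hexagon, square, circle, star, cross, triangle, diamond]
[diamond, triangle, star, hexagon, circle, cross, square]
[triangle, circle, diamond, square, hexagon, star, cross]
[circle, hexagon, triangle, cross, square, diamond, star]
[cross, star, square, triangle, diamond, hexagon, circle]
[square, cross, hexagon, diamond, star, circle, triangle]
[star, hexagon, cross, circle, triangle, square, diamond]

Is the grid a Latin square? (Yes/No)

No

Every row is a permutation, but column 7 contains diamond twice (at rows 1 and 7).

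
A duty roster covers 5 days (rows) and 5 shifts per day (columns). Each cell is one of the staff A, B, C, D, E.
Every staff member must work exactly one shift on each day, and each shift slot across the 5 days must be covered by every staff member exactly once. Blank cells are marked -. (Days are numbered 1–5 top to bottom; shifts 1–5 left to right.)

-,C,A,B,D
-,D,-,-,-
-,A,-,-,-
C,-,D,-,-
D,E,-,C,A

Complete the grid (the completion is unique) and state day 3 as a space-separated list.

B A E D C

Day 1, shift 1: day 1 has {A, B, C, D} and shift 1 has {C, D}, leaving only E.
Day 3, shift 1: day 3 has {A} and shift 1 has {C, D, E}, leaving only B.
Day 2, shift 1: day 2 has {D} and shift 1 has {B, C, D, E}, leaving only A.
Day 2, shift 4: day 2 has {A, D} and shift 4 has {B, C}, leaving only E.
Day 3, shift 4: day 3 has {A, B} and shift 4 has {B, C, E}, leaving only D.
Day 4, shift 2: day 4 has {C, D} and shift 2 has {A, C, D, E}, leaving only B.
Day 4, shift 4: day 4 has {B, C, D} and shift 4 has {B, C, D, E}, leaving only A.
Day 4, shift 5: day 4 has {A, B, C, D} and shift 5 has {A, D}, leaving only E.
Day 3, shift 5: day 3 has {A, B, D} and shift 5 has {A, D, E}, leaving only C.
Day 3, shift 3: day 3 has {A, B, C, D} and shift 3 has {A, D}, leaving only E.
So day 3 reads: B A E D C.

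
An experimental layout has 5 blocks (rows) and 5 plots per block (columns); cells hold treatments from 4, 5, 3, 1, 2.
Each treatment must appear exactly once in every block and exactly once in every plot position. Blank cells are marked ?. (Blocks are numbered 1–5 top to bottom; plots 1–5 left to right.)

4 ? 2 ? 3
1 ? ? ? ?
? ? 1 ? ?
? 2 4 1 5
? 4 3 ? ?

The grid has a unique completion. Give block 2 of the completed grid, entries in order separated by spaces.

1 3 5 4 2

Block 2, plot 3: block 2 has {1} and plot 3 has {4, 3, 1, 2}, leaving only 5.
Block 2, plot 2: block 2 has {5, 1} and plot 2 has {4, 2}, leaving only 3.
Block 1, plot 4: block 1 has {4, 3, 2} and plot 4 has {1}, leaving only 5.
Block 1, plot 2: block 1 has {4, 5, 3, 2} and plot 2 has {4, 3, 2}, leaving only 1.
Block 3, plot 2: block 3 has {1} and plot 2 has {4, 3, 1, 2}, leaving only 5.
Block 4, plot 1: block 4 has {4, 5, 1, 2} and plot 1 has {4, 1}, leaving only 3.
Block 3, plot 1: block 3 has {5, 1} and plot 1 has {4, 3, 1}, leaving only 2.
Block 3, plot 5: block 3 has {5, 1, 2} and plot 5 has {5, 3}, leaving only 4.
Block 2, plot 5: block 2 has {5, 3, 1} and plot 5 has {4, 5, 3}, leaving only 2.
Block 2, plot 4: block 2 has {5, 3, 1, 2} and plot 4 has {5, 1}, leaving only 4.
So block 2 reads: 1 3 5 4 2.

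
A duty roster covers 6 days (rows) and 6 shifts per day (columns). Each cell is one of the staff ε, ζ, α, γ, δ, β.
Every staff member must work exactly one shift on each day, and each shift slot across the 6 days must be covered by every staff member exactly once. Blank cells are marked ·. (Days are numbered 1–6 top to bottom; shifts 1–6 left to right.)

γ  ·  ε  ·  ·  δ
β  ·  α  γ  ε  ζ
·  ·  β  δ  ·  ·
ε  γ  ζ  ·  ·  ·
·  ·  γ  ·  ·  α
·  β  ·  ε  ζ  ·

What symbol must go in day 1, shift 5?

α

Day 2, shift 2: day 2 has {ε, ζ, α, γ, β} and shift 2 has {γ, β}, leaving only δ.
Day 4, shift 6: day 4 has {ε, ζ, γ} and shift 6 has {ζ, α, δ}, leaving only β.
Day 4, shift 4: day 4 has {ε, ζ, γ, β} and shift 4 has {ε, γ, δ}, leaving only α.
Day 4, shift 5: day 4 has {ε, ζ, α, γ, β} and shift 5 has {ε, ζ}, leaving only δ.
Day 5, shift 5: day 5 has {α, γ} and shift 5 has {ε, ζ, δ}, leaving only β.
Day 1 already has {ε, γ, δ} and shift 5 already has {ε, ζ, δ, β}, so day 1, shift 5 must be α.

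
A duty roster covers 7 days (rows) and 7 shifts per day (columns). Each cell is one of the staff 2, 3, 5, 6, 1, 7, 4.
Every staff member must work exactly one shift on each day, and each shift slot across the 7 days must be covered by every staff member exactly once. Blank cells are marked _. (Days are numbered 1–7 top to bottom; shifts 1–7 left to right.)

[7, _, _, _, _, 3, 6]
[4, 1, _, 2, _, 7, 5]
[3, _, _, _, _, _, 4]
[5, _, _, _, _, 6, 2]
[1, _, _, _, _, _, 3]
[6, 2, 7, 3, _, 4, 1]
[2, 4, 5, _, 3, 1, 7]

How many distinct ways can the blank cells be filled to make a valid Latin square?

Day 1, shift 2: eliminating its day and shift leaves {5}.
Day 1, shift 3: eliminating its day and shift leaves {2, 1, 4}.
Day 1, shift 4: eliminating its day and shift leaves {5, 1, 4}.
Day 1, shift 5: eliminating its day and shift leaves {2, 5, 1, 4}.
Day 2, shift 3: eliminating its day and shift leaves {3, 6}.
Day 2, shift 5: eliminating its day and shift leaves {6}.
Day 3, shift 2: eliminating its day and shift leaves {5, 6, 7}.
Day 3, shift 3: eliminating its day and shift leaves {2, 6, 1}.
Day 3, shift 4: eliminating its day and shift leaves {5, 6, 1, 7}.
Day 3, shift 5: eliminating its day and shift leaves {2, 5, 6, 1, 7}.
Day 3, shift 6: eliminating its day and shift leaves {2, 5}.
Day 4, shift 2: eliminating its day and shift leaves {3, 7}.
Day 4, shift 3: eliminating its day and shift leaves {3, 1, 4}.
Day 4, shift 4: eliminating its day and shift leaves {1, 7, 4}.
Day 4, shift 5: eliminating its day and shift leaves {1, 7, 4}.
Day 5, shift 2: eliminating its day and shift leaves {5, 6, 7}.
Day 5, shift 3: eliminating its day and shift leaves {2, 6, 4}.
Day 5, shift 4: eliminating its day and shift leaves {5, 6, 7, 4}.
Day 5, shift 5: eliminating its day and shift leaves {2, 5, 6, 7, 4}.
Day 5, shift 6: eliminating its day and shift leaves {2, 5}.
Day 6, shift 5: eliminating its day and shift leaves {5}.
Day 7, shift 4: eliminating its day and shift leaves {6}.
Enumerating the assignments across these blanks that avoid any day or shift repeat gives 10 completions.

10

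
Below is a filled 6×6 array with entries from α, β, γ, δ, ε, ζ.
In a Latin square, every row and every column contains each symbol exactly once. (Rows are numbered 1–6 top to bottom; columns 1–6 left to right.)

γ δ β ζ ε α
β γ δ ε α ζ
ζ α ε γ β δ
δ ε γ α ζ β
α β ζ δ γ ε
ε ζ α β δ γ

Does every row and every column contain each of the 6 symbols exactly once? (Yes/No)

Each row is a permutation of the 6 symbols, and so is each column.

Yes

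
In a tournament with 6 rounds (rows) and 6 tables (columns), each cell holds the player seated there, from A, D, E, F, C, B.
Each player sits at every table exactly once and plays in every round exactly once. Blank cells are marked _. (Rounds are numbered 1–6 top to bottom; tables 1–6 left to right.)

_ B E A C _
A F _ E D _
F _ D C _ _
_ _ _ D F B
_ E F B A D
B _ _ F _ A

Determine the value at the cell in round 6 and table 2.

Round 1, table 1: round 1 has {A, E, C, B} and table 1 has {A, F, B}, leaving only D.
Round 1, table 6: round 1 has {A, D, E, C, B} and table 6 has {A, D, B}, leaving only F.
Round 2, table 6: round 2 has {A, D, E, F} and table 6 has {A, D, F, B}, leaving only C.
Round 2, table 3: round 2 has {A, D, E, F, C} and table 3 has {D, E, F}, leaving only B.
Round 3, table 2: round 3 has {D, F, C} and table 2 has {E, F, B}, leaving only A.
Round 3, table 6: round 3 has {A, D, F, C} and table 6 has {A, D, F, C, B}, leaving only E.
Round 3, table 5: round 3 has {A, D, E, F, C} and table 5 has {A, D, F, C}, leaving only B.
Round 4, table 2: round 4 has {D, F, B} and table 2 has {A, E, F, B}, leaving only C.
Round 6 already has {A, F, B} and table 2 already has {A, E, F, C, B}, so round 6, table 2 must be D.

D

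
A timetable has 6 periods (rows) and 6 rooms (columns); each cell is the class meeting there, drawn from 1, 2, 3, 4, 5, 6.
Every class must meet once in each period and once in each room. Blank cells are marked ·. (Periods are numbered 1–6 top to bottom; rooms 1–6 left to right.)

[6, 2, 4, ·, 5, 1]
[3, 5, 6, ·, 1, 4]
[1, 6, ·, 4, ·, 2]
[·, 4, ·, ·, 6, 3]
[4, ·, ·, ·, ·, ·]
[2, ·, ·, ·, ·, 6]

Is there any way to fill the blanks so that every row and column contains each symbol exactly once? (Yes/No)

Yes

No period or room among the givens repeats a symbol, and propagating forced cells runs into no contradiction.
One valid completion exists (for instance, 6 2 4 3 5 1 / 3 5 6 2 1 4 / 1 6 5 4 3 2 / 5 4 2 1 6 3 / 4 3 1 6 2 5 / 2 1 3 5 4 6).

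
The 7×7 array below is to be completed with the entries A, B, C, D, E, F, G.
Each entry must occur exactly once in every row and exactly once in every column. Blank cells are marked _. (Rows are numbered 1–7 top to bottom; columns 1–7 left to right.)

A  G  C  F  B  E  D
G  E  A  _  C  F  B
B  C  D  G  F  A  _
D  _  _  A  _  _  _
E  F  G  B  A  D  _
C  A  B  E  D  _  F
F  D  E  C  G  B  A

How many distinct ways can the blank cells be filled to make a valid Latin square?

1

Row 2, column 4: eliminating its row and column leaves {D}.
Row 3, column 7: eliminating its row and column leaves {E}.
Row 4, column 2: eliminating its row and column leaves {B}.
Row 4, column 3: eliminating its row and column leaves {F}.
Row 4, column 5: eliminating its row and column leaves {E}.
Row 4, column 6: eliminating its row and column leaves {C, G}.
Row 4, column 7: eliminating its row and column leaves {C, E, G}.
Row 5, column 7: eliminating its row and column leaves {C}.
Row 6, column 6: eliminating its row and column leaves {G}.
Only one assignment across all blanks avoids any row or column repeat, giving 1 completion.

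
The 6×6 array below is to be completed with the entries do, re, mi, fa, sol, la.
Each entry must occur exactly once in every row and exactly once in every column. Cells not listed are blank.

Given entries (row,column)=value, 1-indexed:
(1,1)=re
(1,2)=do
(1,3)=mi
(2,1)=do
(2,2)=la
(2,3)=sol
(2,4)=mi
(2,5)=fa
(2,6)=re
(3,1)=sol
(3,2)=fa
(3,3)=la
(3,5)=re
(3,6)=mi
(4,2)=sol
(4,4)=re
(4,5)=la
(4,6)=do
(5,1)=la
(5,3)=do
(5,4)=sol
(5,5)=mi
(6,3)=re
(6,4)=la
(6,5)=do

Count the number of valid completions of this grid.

1

Row 1, column 4: eliminating its row and column leaves {fa}.
Row 1, column 5: eliminating its row and column leaves {sol}.
Row 1, column 6: eliminating its row and column leaves {fa, sol, la}.
Row 3, column 4: eliminating its row and column leaves {do}.
Row 4, column 1: eliminating its row and column leaves {mi, fa}.
Row 4, column 3: eliminating its row and column leaves {fa}.
Row 5, column 2: eliminating its row and column leaves {re}.
Row 5, column 6: eliminating its row and column leaves {fa}.
Row 6, column 1: eliminating its row and column leaves {mi, fa}.
Row 6, column 2: eliminating its row and column leaves {mi}.
Row 6, column 6: eliminating its row and column leaves {fa, sol}.
Only one assignment across all blanks avoids any row or column repeat, giving 1 completion.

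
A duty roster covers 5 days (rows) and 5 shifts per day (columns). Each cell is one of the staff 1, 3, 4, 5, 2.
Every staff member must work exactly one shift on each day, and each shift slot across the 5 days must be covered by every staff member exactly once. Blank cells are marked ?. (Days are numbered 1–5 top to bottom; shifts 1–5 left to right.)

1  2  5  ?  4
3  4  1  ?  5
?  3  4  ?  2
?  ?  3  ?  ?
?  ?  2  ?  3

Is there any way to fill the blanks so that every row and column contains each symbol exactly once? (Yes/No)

Yes

No day or shift among the givens repeats a symbol, and propagating forced cells runs into no contradiction.
One valid completion exists (for instance, 1 2 5 3 4 / 3 4 1 2 5 / 5 3 4 1 2 / 2 5 3 4 1 / 4 1 2 5 3).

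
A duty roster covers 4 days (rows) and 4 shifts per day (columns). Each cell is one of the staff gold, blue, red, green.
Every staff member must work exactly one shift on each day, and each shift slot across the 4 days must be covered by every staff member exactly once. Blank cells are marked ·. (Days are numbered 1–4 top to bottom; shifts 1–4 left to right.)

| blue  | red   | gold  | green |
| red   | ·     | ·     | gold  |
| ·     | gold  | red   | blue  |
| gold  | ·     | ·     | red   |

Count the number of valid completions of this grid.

2

Day 2, shift 2: eliminating its day and shift leaves {blue, green}.
Day 2, shift 3: eliminating its day and shift leaves {blue, green}.
Day 3, shift 1: eliminating its day and shift leaves {green}.
Day 4, shift 2: eliminating its day and shift leaves {blue, green}.
Day 4, shift 3: eliminating its day and shift leaves {blue, green}.
Enumerating the assignments across these blanks that avoid any day or shift repeat gives 2 completions.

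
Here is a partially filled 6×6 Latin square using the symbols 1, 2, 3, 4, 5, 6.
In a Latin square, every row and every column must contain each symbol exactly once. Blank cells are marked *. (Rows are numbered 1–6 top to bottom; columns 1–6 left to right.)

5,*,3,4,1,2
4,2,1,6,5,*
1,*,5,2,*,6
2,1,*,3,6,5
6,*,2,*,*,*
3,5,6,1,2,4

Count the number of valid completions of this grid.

2

Row 1, column 2: eliminating its row and column leaves {6}.
Row 2, column 6: eliminating its row and column leaves {3}.
Row 3, column 2: eliminating its row and column leaves {3, 4}.
Row 3, column 5: eliminating its row and column leaves {3, 4}.
Row 4, column 3: eliminating its row and column leaves {4}.
Row 5, column 2: eliminating its row and column leaves {3, 4}.
Row 5, column 4: eliminating its row and column leaves {5}.
Row 5, column 5: eliminating its row and column leaves {3, 4}.
Row 5, column 6: eliminating its row and column leaves {1, 3}.
Enumerating the assignments across these blanks that avoid any row or column repeat gives 2 completions.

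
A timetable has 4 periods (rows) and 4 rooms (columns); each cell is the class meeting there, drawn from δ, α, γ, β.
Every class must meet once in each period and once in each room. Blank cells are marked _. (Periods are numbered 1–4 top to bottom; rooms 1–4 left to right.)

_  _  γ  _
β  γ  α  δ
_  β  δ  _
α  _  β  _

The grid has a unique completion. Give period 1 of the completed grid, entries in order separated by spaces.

δ α γ β

Period 1, room 1: period 1 has {γ} and room 1 has {α, β}, leaving only δ.
Period 1, room 2: period 1 has {δ, γ} and room 2 has {γ, β}, leaving only α.
Period 1, room 4: period 1 has {δ, α, γ} and room 4 has {δ}, leaving only β.
So period 1 reads: δ α γ β.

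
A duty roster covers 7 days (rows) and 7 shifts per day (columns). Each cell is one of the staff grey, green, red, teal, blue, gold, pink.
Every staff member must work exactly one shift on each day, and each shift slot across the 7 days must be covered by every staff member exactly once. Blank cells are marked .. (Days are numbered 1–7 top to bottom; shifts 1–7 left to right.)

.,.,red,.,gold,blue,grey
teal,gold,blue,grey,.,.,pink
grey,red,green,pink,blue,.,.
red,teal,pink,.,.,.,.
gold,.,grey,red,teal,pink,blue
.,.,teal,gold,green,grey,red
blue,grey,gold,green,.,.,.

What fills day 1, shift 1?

Day 1, shift 4: day 1 has {grey, red, blue, gold} and shift 4 has {grey, green, red, gold, pink}, leaving only teal.
Day 2, shift 5: day 2 has {grey, teal, blue, gold, pink} and shift 5 has {green, teal, blue, gold}, leaving only red.
Day 2, shift 6: day 2 has {grey, red, teal, blue, gold, pink} and shift 6 has {grey, blue, pink}, leaving only green.
Day 4, shift 4: day 4 has {red, teal, pink} and shift 4 has {grey, green, red, teal, gold, pink}, leaving only blue.
Day 4, shift 5: day 4 has {red, teal, blue, pink} and shift 5 has {green, red, teal, blue, gold}, leaving only grey.
Day 4, shift 6: day 4 has {grey, red, teal, blue, pink} and shift 6 has {grey, green, blue, pink}, leaving only gold.
Day 3, shift 6: day 3 has {grey, green, red, blue, pink} and shift 6 has {grey, green, blue, gold, pink}, leaving only teal.
Day 3, shift 7: day 3 has {grey, green, red, teal, blue, pink} and shift 7 has {grey, red, blue, pink}, leaving only gold.
Day 4, shift 7: day 4 has {grey, red, teal, blue, gold, pink} and shift 7 has {grey, red, blue, gold, pink}, leaving only green.
Day 5, shift 2: day 5 has {grey, red, teal, blue, gold, pink} and shift 2 has {grey, red, teal, gold}, leaving only green.
Day 1, shift 2: day 1 has {grey, red, teal, blue, gold} and shift 2 has {grey, green, red, teal, gold}, leaving only pink.
Day 1 already has {grey, red, teal, blue, gold, pink} and shift 1 already has {grey, red, teal, blue, gold}, so day 1, shift 1 must be green.

green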